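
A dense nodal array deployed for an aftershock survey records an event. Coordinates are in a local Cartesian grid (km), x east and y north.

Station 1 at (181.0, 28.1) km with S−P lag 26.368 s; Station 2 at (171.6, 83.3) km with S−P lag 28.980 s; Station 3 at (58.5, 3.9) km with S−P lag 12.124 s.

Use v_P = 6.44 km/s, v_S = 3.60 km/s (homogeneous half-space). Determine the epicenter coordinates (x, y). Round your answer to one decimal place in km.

-13.6 km east, -63.9 km north

Distance from S−P lag: d = Δt · v_P v_S / (v_P − v_S) = Δt · (6.44·3.60)/(6.44−3.60) ≈ 8.1634·Δt.
So d_Station 1 = 215.25, d_Station 2 = 236.57, d_Station 3 = 98.97 km.
Circle about each station: (x − 181.0)² + (y − 28.1)² = 215.25²; (x − 171.6)² + (y − 83.3)² = 236.57²; (x − 58.5)² + (y − 3.9)² = 98.97².
Subtracting the Station 1 equation from the Station 2 and Station 3 equations removes the quadratic terms:
-18.8 x + 110.4 y = -6797.96
-245.0 x − 48.4 y = 6424.35
Solving the 2×2 system: x ≈ -13.6, y ≈ -63.9 km.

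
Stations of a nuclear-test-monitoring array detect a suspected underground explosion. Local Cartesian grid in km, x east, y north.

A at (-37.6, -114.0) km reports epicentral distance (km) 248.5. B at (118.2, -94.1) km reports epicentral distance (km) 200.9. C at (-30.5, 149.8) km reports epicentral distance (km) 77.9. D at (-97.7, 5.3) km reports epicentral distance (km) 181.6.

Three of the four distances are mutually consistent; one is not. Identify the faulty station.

Solve using three stations at a time. Using A, C, D (subtract circle equations pairwise → linear system) gives (x, y) ≈ (41.8, 121.4).
Distances from that point to each station vs reported:
  A: calculated 248.4 vs reported 248.5 → residual 0.1 km
  B: calculated 228.6 vs reported 200.9 → residual 27.7 km
  C: calculated 77.7 vs reported 77.9 → residual 0.2 km
  D: calculated 181.5 vs reported 181.6 → residual 0.1 km
A, C, D are mutually consistent (residuals ≈ 0); B is off by 27.7 km.

B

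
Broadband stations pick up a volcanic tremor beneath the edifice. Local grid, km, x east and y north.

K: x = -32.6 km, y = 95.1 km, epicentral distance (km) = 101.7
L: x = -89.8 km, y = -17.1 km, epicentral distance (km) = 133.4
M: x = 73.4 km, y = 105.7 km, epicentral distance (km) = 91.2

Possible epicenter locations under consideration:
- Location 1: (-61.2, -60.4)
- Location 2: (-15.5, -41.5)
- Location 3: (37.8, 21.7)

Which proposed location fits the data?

Location 3

For each candidate, compare |candidate − station| to the reported distance:
Location 1: residuals K 56.4, L 81.5, M 122.6 → max 122.6 km
Location 2: residuals K 36.0, L 55.2, M 80.8 → max 80.8 km
Location 3: residuals K 0.0, L 0.0, M 0.0 → max 0.0 km
Only Location 3 has all residuals ≈ 0.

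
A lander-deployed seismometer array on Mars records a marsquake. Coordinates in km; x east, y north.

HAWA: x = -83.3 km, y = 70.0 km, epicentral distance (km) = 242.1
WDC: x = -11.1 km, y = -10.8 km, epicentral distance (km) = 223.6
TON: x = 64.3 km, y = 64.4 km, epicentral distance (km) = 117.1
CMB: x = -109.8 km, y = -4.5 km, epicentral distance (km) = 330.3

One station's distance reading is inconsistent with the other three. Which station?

Solve using three stations at a time. Using HAWA, WDC, TON (subtract circle equations pairwise → linear system) gives (x, y) ≈ (145.7, 148.6).
Distances from that point to each station vs reported:
  HAWA: calculated 242.1 vs reported 242.1 → residual 0.0 km
  WDC: calculated 223.6 vs reported 223.6 → residual 0.0 km
  TON: calculated 117.1 vs reported 117.1 → residual 0.0 km
  CMB: calculated 297.9 vs reported 330.3 → residual 32.4 km
HAWA, WDC, TON are mutually consistent (residuals ≈ 0); CMB is off by 32.4 km.

CMB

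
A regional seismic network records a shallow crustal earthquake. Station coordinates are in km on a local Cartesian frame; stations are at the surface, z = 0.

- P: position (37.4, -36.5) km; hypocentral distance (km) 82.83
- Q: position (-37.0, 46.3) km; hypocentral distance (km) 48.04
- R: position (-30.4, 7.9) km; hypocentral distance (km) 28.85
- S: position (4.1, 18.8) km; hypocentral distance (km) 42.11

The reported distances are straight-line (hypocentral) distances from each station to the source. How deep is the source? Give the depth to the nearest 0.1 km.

Each station gives a sphere (x−x_i)² + (y−y_i)² + z² = d_i² (stations at z=0).
Subtracting the P sphere from Q and R: z² cancels, leaving linear equations in x and y:
-148.8 x + 165.6 y = 5334.65
-135.6 x + 88.8 y = 4284.05
Solving: x ≈ -25.506, y ≈ 9.296 km (keep extra digits for the depth step; rounded: -25.5, 9.3).
Then from the P sphere: z² = 82.83² − (x − 37.4)² − (y + 36.5)² with x = -25.506, y = 9.296, so z ≈ 28.397 ≈ 28.4 km.
Check against S (with the unrounded solution): distance 42.11 ≈ 42.11 km. ✓

28.4 km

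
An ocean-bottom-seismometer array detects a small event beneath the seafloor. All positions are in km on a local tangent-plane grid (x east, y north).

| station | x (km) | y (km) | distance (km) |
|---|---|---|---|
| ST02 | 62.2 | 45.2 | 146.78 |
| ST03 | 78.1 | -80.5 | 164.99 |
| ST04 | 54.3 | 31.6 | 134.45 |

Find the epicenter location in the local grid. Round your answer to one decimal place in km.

Circle about each station: (x − 62.2)² + (y − 45.2)² = 146.78²; (x − 78.1)² + (y + 80.5)² = 164.99²; (x − 54.3)² + (y − 31.6)² = 134.45².
Subtracting pairs of circle equations eliminates x²+y² and gives linear equations (the radical axes):
31.8 x − 251.4 y = 990.65
-15.8 x − 27.2 y = 1502.74
Solving the 2×2 system: x ≈ -72.5, y ≈ -13.1 km.

(-72.5, -13.1)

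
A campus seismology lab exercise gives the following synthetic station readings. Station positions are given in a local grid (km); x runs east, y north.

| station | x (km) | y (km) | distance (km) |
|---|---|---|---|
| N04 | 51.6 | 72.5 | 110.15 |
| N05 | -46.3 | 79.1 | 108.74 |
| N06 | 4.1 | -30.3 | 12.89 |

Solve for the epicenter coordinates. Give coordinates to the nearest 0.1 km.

(-5.5, -21.7)

Circle about each station: (x − 51.6)² + (y − 72.5)² = 110.15²; (x + 46.3)² + (y − 79.1)² = 108.74²; (x − 4.1)² + (y + 30.3)² = 12.89².
Subtracting pairs of circle equations eliminates x²+y² and gives linear equations (the radical axes):
-195.8 x + 13.2 y = 790.32
-95.0 x − 205.6 y = 4982.96
Solving the 2×2 system: x ≈ -5.5, y ≈ -21.7 km.
Check against N04 (with the unrounded x, y): √((x − 51.6)²+(y − 72.5)²) = 110.15 ≈ 110.15 km. ✓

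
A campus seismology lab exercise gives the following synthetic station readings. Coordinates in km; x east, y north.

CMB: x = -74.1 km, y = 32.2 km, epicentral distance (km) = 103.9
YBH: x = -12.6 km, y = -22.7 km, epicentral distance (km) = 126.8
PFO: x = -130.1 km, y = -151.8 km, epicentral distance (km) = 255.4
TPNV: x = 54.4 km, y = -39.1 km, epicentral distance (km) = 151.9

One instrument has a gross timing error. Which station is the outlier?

Solve using three stations at a time. Using CMB, YBH, TPNV (subtract circle equations pairwise → linear system) gives (x, y) ≈ (1.5, 103.1).
Distances from that point to each station vs reported:
  CMB: calculated 103.6 vs reported 103.9 → residual 0.3 km
  YBH: calculated 126.6 vs reported 126.8 → residual 0.2 km
  PFO: calculated 286.9 vs reported 255.4 → residual 31.5 km
  TPNV: calculated 151.7 vs reported 151.9 → residual 0.2 km
CMB, YBH, TPNV are mutually consistent (residuals ≈ 0); PFO is off by 31.5 km.

PFO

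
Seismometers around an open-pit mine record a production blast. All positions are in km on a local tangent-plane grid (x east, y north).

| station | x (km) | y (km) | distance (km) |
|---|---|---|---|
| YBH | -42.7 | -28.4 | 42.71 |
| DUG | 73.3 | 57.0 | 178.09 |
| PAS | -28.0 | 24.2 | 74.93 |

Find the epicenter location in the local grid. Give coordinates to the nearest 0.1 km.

Circle about each station: (x + 42.7)² + (y + 28.4)² = 42.71²; (x − 73.3)² + (y − 57.0)² = 178.09²; (x + 28.0)² + (y − 24.2)² = 74.93².
Subtracting the YBH equation from the DUG and PAS equations removes the quadratic terms:
232.0 x + 170.8 y = -23899.86
29.4 x + 105.2 y = -5050.57
Solving the 2×2 system: x ≈ -85.2, y ≈ -24.2 km.

(-85.2, -24.2)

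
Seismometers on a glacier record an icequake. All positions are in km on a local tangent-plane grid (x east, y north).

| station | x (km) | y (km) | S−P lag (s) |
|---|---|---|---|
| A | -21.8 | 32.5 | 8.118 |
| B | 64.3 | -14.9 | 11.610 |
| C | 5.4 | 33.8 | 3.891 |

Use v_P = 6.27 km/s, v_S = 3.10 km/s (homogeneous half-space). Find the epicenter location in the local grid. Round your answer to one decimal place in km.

Distance from S−P lag: d = Δt · v_P v_S / (v_P − v_S) = Δt · (6.27·3.10)/(6.27−3.10) ≈ 6.1315·Δt.
So d_A = 49.78, d_B = 71.19, d_C = 23.86 km.
Circle about each station: (x + 21.8)² + (y − 32.5)² = 49.78²; (x − 64.3)² + (y + 14.9)² = 71.19²; (x − 5.4)² + (y − 33.8)² = 23.86².
Subtracting pairs of circle equations eliminates x²+y² and gives linear equations (the radical axes):
172.2 x − 94.8 y = 235.04
54.4 x + 2.6 y = 1548.86
Solving the 2×2 system: x ≈ 26.3, y ≈ 45.3 km.
Check against A (with the unrounded x, y): √((x + 21.8)²+(y − 32.5)²) = 49.78 ≈ 49.78 km. ✓

26.3 km east, 45.3 km north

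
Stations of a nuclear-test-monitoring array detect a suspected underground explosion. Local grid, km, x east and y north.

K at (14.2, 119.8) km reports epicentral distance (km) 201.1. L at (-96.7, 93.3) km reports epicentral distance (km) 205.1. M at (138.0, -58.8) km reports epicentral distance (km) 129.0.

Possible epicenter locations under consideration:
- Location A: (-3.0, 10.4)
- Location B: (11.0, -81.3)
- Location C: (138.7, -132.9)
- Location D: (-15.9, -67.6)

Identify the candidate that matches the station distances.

For each candidate, compare |candidate − station| to the reported distance:
Location A: residuals K 90.4, L 80.0, M 28.1 → max 90.4 km
Location B: residuals K 0.0, L 0.0, M 0.0 → max 0.0 km
Location C: residuals K 80.6, L 121.4, M 54.9 → max 121.4 km
Location D: residuals K 11.3, L 25.1, M 25.2 → max 25.2 km
Only Location B has all residuals ≈ 0.

Location B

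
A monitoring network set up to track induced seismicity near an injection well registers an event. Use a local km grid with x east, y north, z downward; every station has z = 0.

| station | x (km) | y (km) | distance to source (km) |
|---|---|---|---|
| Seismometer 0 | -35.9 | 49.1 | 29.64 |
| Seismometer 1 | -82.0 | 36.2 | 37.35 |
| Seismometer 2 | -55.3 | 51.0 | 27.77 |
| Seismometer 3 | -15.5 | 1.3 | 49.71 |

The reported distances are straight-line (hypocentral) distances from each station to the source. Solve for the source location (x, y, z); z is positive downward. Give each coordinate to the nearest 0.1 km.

x ≈ -50.2 km, y ≈ 31.4 km, depth ≈ 19.0 km

Each station gives a sphere (x−x_i)² + (y−y_i)² + z² = d_i² (stations at z=0).
Subtracting the Seismometer 0 sphere from Seismometer 1 and Seismometer 2: z² cancels, leaving linear equations in x and y:
-92.2 x − 25.8 y = 3818.33
-38.8 x + 3.8 y = 2066.83
Solving: x ≈ -50.195, y ≈ 31.383 km (keep extra digits for the depth step; rounded: -50.2, 31.4).
Then from the Seismometer 0 sphere: z² = 29.64² − (x + 35.9)² − (y − 49.1)² with x = -50.195, y = 31.383, so z ≈ 18.981 ≈ 19.0 km.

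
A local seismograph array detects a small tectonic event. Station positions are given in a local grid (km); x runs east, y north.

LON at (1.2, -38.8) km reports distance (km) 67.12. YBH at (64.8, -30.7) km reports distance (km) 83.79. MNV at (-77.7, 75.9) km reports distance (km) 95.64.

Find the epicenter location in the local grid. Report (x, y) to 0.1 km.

Circle about each station: (x − 1.2)² + (y + 38.8)² = 67.12²; (x − 64.8)² + (y + 30.7)² = 83.79²; (x + 77.7)² + (y − 75.9)² = 95.64².
Subtracting pairs of circle equations eliminates x²+y² and gives linear equations (the radical axes):
127.2 x + 16.2 y = 1118.98
-157.8 x + 229.4 y = 5649.30
Solving the 2×2 system: x ≈ 5.2, y ≈ 28.2 km.

(5.2, 28.2)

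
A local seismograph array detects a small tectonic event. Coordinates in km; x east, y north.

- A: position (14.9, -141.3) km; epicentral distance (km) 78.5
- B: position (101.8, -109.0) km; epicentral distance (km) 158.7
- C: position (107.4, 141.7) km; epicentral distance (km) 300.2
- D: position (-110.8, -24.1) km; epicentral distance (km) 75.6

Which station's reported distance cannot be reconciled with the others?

Solve using three stations at a time. Using A, B, C (subtract circle equations pairwise → linear system) gives (x, y) ≈ (-56.9, -109.5).
Distances from that point to each station vs reported:
  A: calculated 78.5 vs reported 78.5 → residual 0.0 km
  B: calculated 158.7 vs reported 158.7 → residual 0.0 km
  C: calculated 300.2 vs reported 300.2 → residual 0.0 km
  D: calculated 101.0 vs reported 75.6 → residual 25.4 km
A, B, C are mutually consistent (residuals ≈ 0); D is off by 25.4 km.

D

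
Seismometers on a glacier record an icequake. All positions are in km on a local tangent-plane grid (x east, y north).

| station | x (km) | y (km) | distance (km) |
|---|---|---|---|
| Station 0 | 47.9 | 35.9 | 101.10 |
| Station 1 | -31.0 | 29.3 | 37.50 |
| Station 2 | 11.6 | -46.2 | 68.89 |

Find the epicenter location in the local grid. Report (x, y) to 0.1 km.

Circle about each station: (x − 47.9)² + (y − 35.9)² = 101.10²; (x + 31.0)² + (y − 29.3)² = 37.50²; (x − 11.6)² + (y + 46.2)² = 68.89².
Subtracting the Station 0 equation from the Station 1 and Station 2 equations removes the quadratic terms:
-157.8 x − 13.2 y = 7051.23
-72.6 x − 164.2 y = 4161.16
Solving the 2×2 system: x ≈ -44.2, y ≈ -5.8 km.
Check against Station 0 (with the unrounded x, y): √((x − 47.9)²+(y − 35.9)²) = 101.10 ≈ 101.10 km. ✓

(-44.2, -5.8)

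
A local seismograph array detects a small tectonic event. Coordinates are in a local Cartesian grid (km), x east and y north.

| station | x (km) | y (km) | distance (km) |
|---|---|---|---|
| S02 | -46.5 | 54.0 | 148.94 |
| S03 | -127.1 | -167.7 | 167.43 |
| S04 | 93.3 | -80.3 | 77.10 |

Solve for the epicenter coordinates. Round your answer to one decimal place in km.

x ≈ 16.2 km, y ≈ -81.1 km

Circle about each station: (x + 46.5)² + (y − 54.0)² = 148.94²; (x + 127.1)² + (y + 167.7)² = 167.43²; (x − 93.3)² + (y + 80.3)² = 77.10².
Subtracting pairs of circle equations eliminates x²+y² and gives linear equations (the radical axes):
-161.2 x − 443.4 y = 33349.77
279.6 x − 268.6 y = 26313.44
Solving the 2×2 system: x ≈ 16.2, y ≈ -81.1 km.
Check against S02 (with the unrounded x, y): √((x + 46.5)²+(y − 54.0)²) = 148.94 ≈ 148.94 km. ✓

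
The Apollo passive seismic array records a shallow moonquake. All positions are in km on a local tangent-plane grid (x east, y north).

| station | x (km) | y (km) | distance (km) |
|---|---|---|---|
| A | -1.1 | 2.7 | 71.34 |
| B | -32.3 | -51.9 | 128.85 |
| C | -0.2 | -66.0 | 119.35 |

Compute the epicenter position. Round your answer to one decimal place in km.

(62.1, 35.8)

Circle about each station: (x + 1.1)² + (y − 2.7)² = 71.34²; (x + 32.3)² + (y + 51.9)² = 128.85²; (x + 0.2)² + (y + 66.0)² = 119.35².
Subtracting pairs of circle equations eliminates x²+y² and gives linear equations (the radical axes):
-62.4 x − 109.2 y = -7784.53
1.8 x − 137.4 y = -4807.49
Solving the 2×2 system: x ≈ 62.1, y ≈ 35.8 km.
Check against A (with the unrounded x, y): √((x + 1.1)²+(y − 2.7)²) = 71.34 ≈ 71.34 km. ✓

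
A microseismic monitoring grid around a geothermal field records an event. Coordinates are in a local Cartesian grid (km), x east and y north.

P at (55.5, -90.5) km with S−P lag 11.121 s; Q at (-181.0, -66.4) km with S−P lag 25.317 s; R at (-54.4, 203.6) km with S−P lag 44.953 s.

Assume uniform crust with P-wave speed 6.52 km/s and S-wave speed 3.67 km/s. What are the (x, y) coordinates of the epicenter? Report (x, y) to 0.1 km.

(5.1, -169.1)

Distance from S−P lag: d = Δt · v_P v_S / (v_P − v_S) = Δt · (6.52·3.67)/(6.52−3.67) ≈ 8.3959·Δt.
So d_P = 93.37, d_Q = 212.56, d_R = 377.42 km.
Circle about each station: (x − 55.5)² + (y + 90.5)² = 93.37²; (x + 181.0)² + (y + 66.4)² = 212.56²; (x + 54.4)² + (y − 203.6)² = 377.42².
Subtracting pairs of circle equations eliminates x²+y² and gives linear equations (the radical axes):
-473.0 x + 48.2 y = -10564.34
-219.8 x + 588.2 y = -100586.08
Solving the 2×2 system: x ≈ 5.1, y ≈ -169.1 km.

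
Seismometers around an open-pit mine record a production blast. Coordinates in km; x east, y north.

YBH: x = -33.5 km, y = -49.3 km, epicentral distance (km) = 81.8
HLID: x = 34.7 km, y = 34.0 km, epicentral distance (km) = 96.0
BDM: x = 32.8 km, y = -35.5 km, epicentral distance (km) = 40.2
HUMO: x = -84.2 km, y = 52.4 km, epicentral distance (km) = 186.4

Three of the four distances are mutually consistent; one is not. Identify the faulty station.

Solve using three stations at a time. Using HLID, BDM, HUMO (subtract circle equations pairwise → linear system) gives (x, y) ≈ (67.2, -56.3).
Distances from that point to each station vs reported:
  YBH: calculated 100.9 vs reported 81.8 → residual 19.1 km
  HLID: calculated 96.0 vs reported 96.0 → residual 0.0 km
  BDM: calculated 40.2 vs reported 40.2 → residual 0.0 km
  HUMO: calculated 186.4 vs reported 186.4 → residual 0.0 km
HLID, BDM, HUMO are mutually consistent (residuals ≈ 0); YBH is off by 19.1 km.

YBH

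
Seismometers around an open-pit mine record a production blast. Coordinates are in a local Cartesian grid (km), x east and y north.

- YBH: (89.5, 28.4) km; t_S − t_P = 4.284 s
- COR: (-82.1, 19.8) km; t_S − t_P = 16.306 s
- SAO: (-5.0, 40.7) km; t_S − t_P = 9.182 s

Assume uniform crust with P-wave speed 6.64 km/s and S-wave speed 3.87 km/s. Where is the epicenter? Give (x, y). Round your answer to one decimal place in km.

(67.2, -4.5)

Distance from S−P lag: d = Δt · v_P v_S / (v_P − v_S) = Δt · (6.64·3.87)/(6.64−3.87) ≈ 9.2768·Δt.
So d_YBH = 39.74, d_COR = 151.27, d_SAO = 85.18 km.
Circle about each station: (x − 89.5)² + (y − 28.4)² = 39.74²; (x + 82.1)² + (y − 19.8)² = 151.27²; (x + 5.0)² + (y − 40.7)² = 85.18².
Subtracting the YBH equation from the COR and SAO equations removes the quadratic terms:
-343.2 x − 17.2 y = -22987.71
-189.0 x + 24.6 y = -12811.68
Solving the 2×2 system: x ≈ 67.2, y ≈ -4.5 km.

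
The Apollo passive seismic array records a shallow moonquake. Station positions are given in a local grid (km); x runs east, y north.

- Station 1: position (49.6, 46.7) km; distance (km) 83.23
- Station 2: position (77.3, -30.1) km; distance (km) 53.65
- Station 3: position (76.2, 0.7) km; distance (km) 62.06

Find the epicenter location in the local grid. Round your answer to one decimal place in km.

23.7 km east, -32.4 km north

Circle about each station: (x − 49.6)² + (y − 46.7)² = 83.23²; (x − 77.3)² + (y + 30.1)² = 53.65²; (x − 76.2)² + (y − 0.7)² = 62.06².
Subtracting the Station 1 equation from the Station 2 and Station 3 equations removes the quadratic terms:
55.4 x − 153.6 y = 6289.16
53.2 x − 92.0 y = 4241.67
Solving the 2×2 system: x ≈ 23.7, y ≈ -32.4 km.
Check against Station 1 (with the unrounded x, y): √((x − 49.6)²+(y − 46.7)²) = 83.22 ≈ 83.23 km. ✓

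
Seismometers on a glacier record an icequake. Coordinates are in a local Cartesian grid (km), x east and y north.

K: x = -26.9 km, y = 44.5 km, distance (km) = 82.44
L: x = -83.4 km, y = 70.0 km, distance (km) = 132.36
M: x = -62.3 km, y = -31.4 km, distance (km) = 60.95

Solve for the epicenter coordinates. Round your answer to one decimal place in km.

-1.4 km east, -33.9 km north

Circle about each station: (x + 26.9)² + (y − 44.5)² = 82.44²; (x + 83.4)² + (y − 70.0)² = 132.36²; (x + 62.3)² + (y + 31.4)² = 60.95².
Subtracting the K equation from the L and M equations removes the quadratic terms:
-113.0 x + 51.0 y = -1571.12
-70.8 x − 151.8 y = 5244.84
Solving the 2×2 system: x ≈ -1.4, y ≈ -33.9 km.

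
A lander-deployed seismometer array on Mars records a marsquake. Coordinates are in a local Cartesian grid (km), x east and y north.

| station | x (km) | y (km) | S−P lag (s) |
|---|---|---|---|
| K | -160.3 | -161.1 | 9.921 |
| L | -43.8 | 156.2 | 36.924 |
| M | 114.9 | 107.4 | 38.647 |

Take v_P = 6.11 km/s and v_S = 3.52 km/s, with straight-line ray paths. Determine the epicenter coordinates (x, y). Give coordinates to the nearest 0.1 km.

x ≈ -78.9 km, y ≈ -148.4 km

Distance from S−P lag: d = Δt · v_P v_S / (v_P − v_S) = Δt · (6.11·3.52)/(6.11−3.52) ≈ 8.3039·Δt.
So d_K = 82.38, d_L = 306.61, d_M = 320.92 km.
Circle about each station: (x + 160.3)² + (y + 161.1)² = 82.38²; (x + 43.8)² + (y − 156.2)² = 306.61²; (x − 114.9)² + (y − 107.4)² = 320.92².
Subtracting the K equation from the L and M equations removes the quadratic terms:
233.0 x + 634.6 y = -112555.65
550.4 x + 537.0 y = -123115.71
Solving the 2×2 system: x ≈ -78.9, y ≈ -148.4 km.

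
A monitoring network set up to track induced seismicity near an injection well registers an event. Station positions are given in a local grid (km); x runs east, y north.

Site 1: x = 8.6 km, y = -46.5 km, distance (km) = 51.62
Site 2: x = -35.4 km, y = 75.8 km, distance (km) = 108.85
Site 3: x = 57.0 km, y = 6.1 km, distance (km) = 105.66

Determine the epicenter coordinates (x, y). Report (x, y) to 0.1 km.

Circle about each station: (x − 8.6)² + (y + 46.5)² = 51.62²; (x + 35.4)² + (y − 75.8)² = 108.85²; (x − 57.0)² + (y − 6.1)² = 105.66².
Subtracting pairs of circle equations eliminates x²+y² and gives linear equations (the radical axes):
-88.0 x + 244.6 y = -4421.11
96.8 x + 105.2 y = -7449.41
Solving the 2×2 system: x ≈ -41.2, y ≈ -32.9 km.
Check against Site 1 (with the unrounded x, y): √((x − 8.6)²+(y + 46.5)²) = 51.63 ≈ 51.62 km. ✓

(-41.2, -32.9)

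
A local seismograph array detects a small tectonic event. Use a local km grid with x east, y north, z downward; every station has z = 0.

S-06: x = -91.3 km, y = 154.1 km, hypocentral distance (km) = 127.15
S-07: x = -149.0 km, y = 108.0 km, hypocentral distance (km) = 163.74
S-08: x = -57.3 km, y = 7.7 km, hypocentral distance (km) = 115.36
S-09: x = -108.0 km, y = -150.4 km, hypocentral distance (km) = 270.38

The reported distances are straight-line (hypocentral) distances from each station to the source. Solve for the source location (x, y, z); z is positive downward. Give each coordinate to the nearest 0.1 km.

x ≈ 5.2 km, y ≈ 89.6 km, depth ≈ 51.9 km

Each station gives a sphere (x−x_i)² + (y−y_i)² + z² = d_i² (stations at z=0).
Subtracting the S-06 sphere from S-07 and S-08: z² cancels, leaving linear equations in x and y:
-115.4 x − 92.2 y = -8861.17
68.0 x − 292.8 y = -25880.73
Solving: x ≈ 5.201, y ≈ 89.598 km (keep extra digits for the depth step; rounded: 5.2, 89.6).
Then from the S-06 sphere: z² = 127.15² − (x + 91.3)² − (y − 154.1)² with x = 5.201, y = 89.598, so z ≈ 51.905 ≈ 51.9 km.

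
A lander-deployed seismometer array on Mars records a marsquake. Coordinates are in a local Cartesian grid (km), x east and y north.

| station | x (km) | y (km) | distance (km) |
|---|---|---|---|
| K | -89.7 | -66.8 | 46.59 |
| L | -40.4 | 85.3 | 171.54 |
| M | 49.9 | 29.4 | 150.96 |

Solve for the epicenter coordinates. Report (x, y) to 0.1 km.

-47.3 km east, -86.1 km north

Circle about each station: (x + 89.7)² + (y + 66.8)² = 46.59²; (x + 40.4)² + (y − 85.3)² = 171.54²; (x − 49.9)² + (y − 29.4)² = 150.96².
Subtracting the K equation from the L and M equations removes the quadratic terms:
98.6 x + 304.2 y = -30855.42
279.2 x + 192.4 y = -29772.25
Solving the 2×2 system: x ≈ -47.3, y ≈ -86.1 km.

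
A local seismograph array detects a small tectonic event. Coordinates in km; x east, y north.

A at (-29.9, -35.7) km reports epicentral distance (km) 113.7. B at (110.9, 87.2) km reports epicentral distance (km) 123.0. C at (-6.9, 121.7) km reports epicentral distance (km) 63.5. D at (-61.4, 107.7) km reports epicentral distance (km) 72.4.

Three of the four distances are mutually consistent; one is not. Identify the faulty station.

Solve using three stations at a time. Using B, C, D (subtract circle equations pairwise → linear system) gives (x, y) ≈ (-8.6, 58.4).
Distances from that point to each station vs reported:
  A: calculated 96.5 vs reported 113.7 → residual 17.2 km
  B: calculated 122.9 vs reported 123.0 → residual 0.1 km
  C: calculated 63.3 vs reported 63.5 → residual 0.2 km
  D: calculated 72.3 vs reported 72.4 → residual 0.1 km
B, C, D are mutually consistent (residuals ≈ 0); A is off by 17.2 km.

A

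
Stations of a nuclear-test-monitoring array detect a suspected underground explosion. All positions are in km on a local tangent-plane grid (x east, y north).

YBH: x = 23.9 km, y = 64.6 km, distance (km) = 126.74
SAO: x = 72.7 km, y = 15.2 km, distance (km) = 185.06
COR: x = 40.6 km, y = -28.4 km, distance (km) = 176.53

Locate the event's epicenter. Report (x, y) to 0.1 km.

(-102.4, 75.1)

Circle about each station: (x − 23.9)² + (y − 64.6)² = 126.74²; (x − 72.7)² + (y − 15.2)² = 185.06²; (x − 40.6)² + (y + 28.4)² = 176.53².
Subtracting the YBH equation from the SAO and COR equations removes the quadratic terms:
97.6 x − 98.8 y = -17412.22
33.4 x − 186.0 y = -17389.26
Solving the 2×2 system: x ≈ -102.4, y ≈ 75.1 km.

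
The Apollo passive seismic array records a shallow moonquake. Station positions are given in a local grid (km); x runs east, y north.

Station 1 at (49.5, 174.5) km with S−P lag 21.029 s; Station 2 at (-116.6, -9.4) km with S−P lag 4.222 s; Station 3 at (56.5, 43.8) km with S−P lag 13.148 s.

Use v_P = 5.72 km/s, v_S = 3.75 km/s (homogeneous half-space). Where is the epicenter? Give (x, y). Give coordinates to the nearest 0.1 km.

Distance from S−P lag: d = Δt · v_P v_S / (v_P − v_S) = Δt · (5.72·3.75)/(5.72−3.75) ≈ 10.8883·Δt.
So d_Station 1 = 228.97, d_Station 2 = 45.97, d_Station 3 = 143.16 km.
Circle about each station: (x − 49.5)² + (y − 174.5)² = 228.97²; (x + 116.6)² + (y + 9.4)² = 45.97²; (x − 56.5)² + (y − 43.8)² = 143.16².
Subtracting the Station 1 equation from the Station 2 and Station 3 equations removes the quadratic terms:
-332.2 x − 367.8 y = 31097.44
14.0 x − 261.4 y = 4142.67
Solving the 2×2 system: x ≈ -71.8, y ≈ -19.7 km.

(-71.8, -19.7)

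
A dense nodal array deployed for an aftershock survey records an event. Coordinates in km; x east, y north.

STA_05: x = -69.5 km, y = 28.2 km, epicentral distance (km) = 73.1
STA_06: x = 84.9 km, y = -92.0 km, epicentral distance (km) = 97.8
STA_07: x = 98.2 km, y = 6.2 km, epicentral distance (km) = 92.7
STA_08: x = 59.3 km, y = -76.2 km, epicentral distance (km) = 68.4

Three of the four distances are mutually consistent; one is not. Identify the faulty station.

STA_05

Solve using three stations at a time. Using STA_06, STA_07, STA_08 (subtract circle equations pairwise → linear system) gives (x, y) ≈ (11.8, -27.2).
Distances from that point to each station vs reported:
  STA_05: calculated 98.4 vs reported 73.1 → residual 25.3 km
  STA_06: calculated 97.7 vs reported 97.8 → residual 0.1 km
  STA_07: calculated 92.6 vs reported 92.7 → residual 0.1 km
  STA_08: calculated 68.3 vs reported 68.4 → residual 0.1 km
STA_06, STA_07, STA_08 are mutually consistent (residuals ≈ 0); STA_05 is off by 25.3 km.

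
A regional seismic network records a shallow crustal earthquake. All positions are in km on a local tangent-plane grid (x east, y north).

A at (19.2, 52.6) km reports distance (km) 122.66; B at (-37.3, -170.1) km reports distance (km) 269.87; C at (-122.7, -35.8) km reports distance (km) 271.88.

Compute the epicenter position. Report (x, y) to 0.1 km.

x ≈ 140.3 km, y ≈ 33.1 km

Circle about each station: (x − 19.2)² + (y − 52.6)² = 122.66²; (x + 37.3)² + (y + 170.1)² = 269.87²; (x + 122.7)² + (y + 35.8)² = 271.88².
Subtracting the A equation from the B and C equations removes the quadratic terms:
-113.0 x − 445.4 y = -30594.44
-283.8 x − 176.8 y = -45671.73
Solving the 2×2 system: x ≈ 140.3, y ≈ 33.1 km.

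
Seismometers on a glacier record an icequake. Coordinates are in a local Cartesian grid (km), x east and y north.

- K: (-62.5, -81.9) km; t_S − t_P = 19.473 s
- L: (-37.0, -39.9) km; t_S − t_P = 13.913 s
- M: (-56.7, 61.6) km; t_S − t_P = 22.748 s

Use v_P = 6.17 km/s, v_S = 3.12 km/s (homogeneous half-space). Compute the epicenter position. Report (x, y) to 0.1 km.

50.6 km east, -33.8 km north

Distance from S−P lag: d = Δt · v_P v_S / (v_P − v_S) = Δt · (6.17·3.12)/(6.17−3.12) ≈ 6.3116·Δt.
So d_K = 122.91, d_L = 87.81, d_M = 143.58 km.
Circle about each station: (x + 62.5)² + (y + 81.9)² = 122.91²; (x + 37.0)² + (y + 39.9)² = 87.81²; (x + 56.7)² + (y − 61.6)² = 143.58².
Subtracting the K equation from the L and M equations removes the quadratic terms:
51.0 x + 84.0 y = -256.58
11.6 x + 287.0 y = -9112.76
Solving the 2×2 system: x ≈ 50.6, y ≈ -33.8 km.
Check against K (with the unrounded x, y): √((x + 62.5)²+(y + 81.9)²) = 122.94 ≈ 122.91 km. ✓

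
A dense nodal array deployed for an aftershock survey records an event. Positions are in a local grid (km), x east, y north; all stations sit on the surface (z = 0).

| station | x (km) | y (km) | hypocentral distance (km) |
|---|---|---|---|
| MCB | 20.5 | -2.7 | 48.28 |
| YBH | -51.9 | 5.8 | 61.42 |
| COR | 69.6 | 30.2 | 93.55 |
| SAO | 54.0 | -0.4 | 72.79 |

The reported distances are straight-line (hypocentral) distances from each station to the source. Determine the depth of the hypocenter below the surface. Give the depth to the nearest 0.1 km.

Each station gives a sphere (x−x_i)² + (y−y_i)² + z² = d_i² (stations at z=0).
Subtracting the MCB sphere from YBH and COR: z² cancels, leaving linear equations in x and y:
-144.8 x + 17.0 y = 858.25
98.2 x + 65.8 y = -1091.98
Solving: x ≈ -6.701, y ≈ -6.594 km (keep extra digits for the depth step; rounded: -6.7, -6.6).
Then from the MCB sphere: z² = 48.28² − (x − 20.5)² − (y + 2.7)² with x = -6.701, y = -6.594, so z ≈ 39.698 ≈ 39.7 km.

z ≈ 39.7 km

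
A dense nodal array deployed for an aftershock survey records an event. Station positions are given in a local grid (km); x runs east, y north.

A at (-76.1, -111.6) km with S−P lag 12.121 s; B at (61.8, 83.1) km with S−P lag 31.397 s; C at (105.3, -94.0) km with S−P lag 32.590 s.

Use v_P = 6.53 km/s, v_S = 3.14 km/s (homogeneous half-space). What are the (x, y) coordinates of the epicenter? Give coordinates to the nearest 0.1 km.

Distance from S−P lag: d = Δt · v_P v_S / (v_P − v_S) = Δt · (6.53·3.14)/(6.53−3.14) ≈ 6.0484·Δt.
So d_A = 73.31, d_B = 189.90, d_C = 197.12 km.
Circle about each station: (x + 76.1)² + (y + 111.6)² = 73.31²; (x − 61.8)² + (y − 83.1)² = 189.90²; (x − 105.3)² + (y + 94.0)² = 197.12².
Subtracting pairs of circle equations eliminates x²+y² and gives linear equations (the radical axes):
275.8 x + 389.4 y = -38208.57
362.8 x + 35.2 y = -31803.62
Solving the 2×2 system: x ≈ -83.9, y ≈ -38.7 km.

x ≈ -83.9 km, y ≈ -38.7 km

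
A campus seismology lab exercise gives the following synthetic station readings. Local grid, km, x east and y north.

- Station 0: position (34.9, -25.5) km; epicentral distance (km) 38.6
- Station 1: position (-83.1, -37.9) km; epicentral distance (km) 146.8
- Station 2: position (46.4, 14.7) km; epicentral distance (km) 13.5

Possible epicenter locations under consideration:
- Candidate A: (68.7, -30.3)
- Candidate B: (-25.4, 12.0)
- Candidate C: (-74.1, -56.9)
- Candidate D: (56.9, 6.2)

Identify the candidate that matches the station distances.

Candidate D

For each candidate, compare |candidate − station| to the reported distance:
Candidate A: residuals Station 0 4.5, Station 1 5.2, Station 2 36.7 → max 36.7 km
Candidate B: residuals Station 0 32.4, Station 1 70.5, Station 2 58.4 → max 70.5 km
Candidate C: residuals Station 0 74.8, Station 1 125.8, Station 2 126.7 → max 126.7 km
Candidate D: residuals Station 0 0.0, Station 1 0.0, Station 2 0.0 → max 0.0 km
Only Candidate D has all residuals ≈ 0.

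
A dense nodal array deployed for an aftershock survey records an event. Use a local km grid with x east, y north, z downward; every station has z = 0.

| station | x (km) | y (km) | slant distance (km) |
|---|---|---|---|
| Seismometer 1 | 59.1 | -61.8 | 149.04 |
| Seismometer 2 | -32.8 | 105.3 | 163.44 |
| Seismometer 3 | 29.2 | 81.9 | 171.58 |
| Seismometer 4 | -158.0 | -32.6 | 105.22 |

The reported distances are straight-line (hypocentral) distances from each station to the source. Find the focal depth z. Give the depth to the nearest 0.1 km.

Each station gives a sphere (x−x_i)² + (y−y_i)² + z² = d_i² (stations at z=0).
Subtracting the Seismometer 1 sphere from Seismometer 2 and Seismometer 3: z² cancels, leaving linear equations in x and y:
-183.8 x + 334.2 y = 352.17
-59.8 x + 287.4 y = -6978.57
Solving: x ≈ -74.103, y ≈ -39.700 km (keep extra digits for the depth step; rounded: -74.1, -39.7).
Then from the Seismometer 1 sphere: z² = 149.04² − (x − 59.1)² − (y + 61.8)² with x = -74.103, y = -39.700, so z ≈ 63.099 ≈ 63.1 km.
Check against Seismometer 4 (with the unrounded solution): distance 105.22 ≈ 105.22 km. ✓

63.1 km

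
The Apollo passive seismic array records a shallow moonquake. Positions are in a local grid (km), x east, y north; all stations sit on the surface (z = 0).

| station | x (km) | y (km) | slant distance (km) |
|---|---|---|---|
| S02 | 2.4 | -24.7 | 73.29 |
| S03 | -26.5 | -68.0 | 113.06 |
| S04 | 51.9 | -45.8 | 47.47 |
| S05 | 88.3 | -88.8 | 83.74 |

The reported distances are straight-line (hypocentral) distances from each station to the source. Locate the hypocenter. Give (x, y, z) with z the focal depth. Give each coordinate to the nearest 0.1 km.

Each station gives a sphere (x−x_i)² + (y−y_i)² + z² = d_i² (stations at z=0).
Subtracting the S02 sphere from S03 and S04: z² cancels, leaving linear equations in x and y:
-57.8 x − 86.6 y = -2700.74
99.0 x − 42.2 y = 7293.42
Solving: x ≈ 67.703, y ≈ -14.001 km (keep extra digits for the depth step; rounded: 67.7, -14.0).
Then from the S02 sphere: z² = 73.29² − (x − 2.4)² − (y + 24.7)² with x = 67.703, y = -14.001, so z ≈ 31.504 ≈ 31.5 km.

x ≈ 67.7 km, y ≈ -14.0 km, depth ≈ 31.5 km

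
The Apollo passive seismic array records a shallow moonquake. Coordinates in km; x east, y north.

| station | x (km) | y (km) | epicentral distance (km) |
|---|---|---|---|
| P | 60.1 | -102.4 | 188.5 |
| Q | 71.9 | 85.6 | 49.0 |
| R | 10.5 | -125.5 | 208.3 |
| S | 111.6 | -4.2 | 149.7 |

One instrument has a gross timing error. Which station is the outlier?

Solve using three stations at a time. Using P, Q, R (subtract circle equations pairwise → linear system) gives (x, y) ≈ (23.0, 82.4).
Distances from that point to each station vs reported:
  P: calculated 188.5 vs reported 188.5 → residual 0.0 km
  Q: calculated 49.0 vs reported 49.0 → residual 0.0 km
  R: calculated 208.3 vs reported 208.3 → residual 0.0 km
  S: calculated 123.9 vs reported 149.7 → residual 25.8 km
P, Q, R are mutually consistent (residuals ≈ 0); S is off by 25.8 km.

S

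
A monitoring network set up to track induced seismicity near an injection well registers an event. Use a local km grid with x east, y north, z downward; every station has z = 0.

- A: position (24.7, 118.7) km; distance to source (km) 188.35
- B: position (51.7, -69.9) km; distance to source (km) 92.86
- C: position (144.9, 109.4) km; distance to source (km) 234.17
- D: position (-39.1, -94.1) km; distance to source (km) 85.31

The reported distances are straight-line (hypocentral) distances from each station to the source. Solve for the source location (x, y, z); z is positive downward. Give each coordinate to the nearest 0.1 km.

Each station gives a sphere (x−x_i)² + (y−y_i)² + z² = d_i² (stations at z=0).
Subtracting the A sphere from B and C: z² cancels, leaving linear equations in x and y:
54.0 x − 377.2 y = 19711.86
240.4 x − 18.6 y = -1095.28
Solving: x ≈ -8.696, y ≈ -53.503 km (keep extra digits for the depth step; rounded: -8.7, -53.5).
Then from the A sphere: z² = 188.35² − (x − 24.7)² − (y − 118.7)² with x = -8.696, y = -53.503, so z ≈ 68.604 ≈ 68.6 km.

(-8.7, -53.5, 68.6)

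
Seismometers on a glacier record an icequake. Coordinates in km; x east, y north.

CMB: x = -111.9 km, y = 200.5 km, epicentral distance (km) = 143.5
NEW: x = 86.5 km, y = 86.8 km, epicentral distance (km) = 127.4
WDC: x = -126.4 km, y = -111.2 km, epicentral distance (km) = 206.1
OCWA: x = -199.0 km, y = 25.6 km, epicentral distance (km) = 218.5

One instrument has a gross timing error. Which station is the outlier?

Solve using three stations at a time. Using CMB, NEW, WDC (subtract circle equations pairwise → linear system) gives (x, y) ≈ (-40.4, 76.1).
Distances from that point to each station vs reported:
  CMB: calculated 143.5 vs reported 143.5 → residual 0.0 km
  NEW: calculated 127.4 vs reported 127.4 → residual 0.0 km
  WDC: calculated 206.1 vs reported 206.1 → residual 0.0 km
  OCWA: calculated 166.4 vs reported 218.5 → residual 52.1 km
CMB, NEW, WDC are mutually consistent (residuals ≈ 0); OCWA is off by 52.1 km.

OCWA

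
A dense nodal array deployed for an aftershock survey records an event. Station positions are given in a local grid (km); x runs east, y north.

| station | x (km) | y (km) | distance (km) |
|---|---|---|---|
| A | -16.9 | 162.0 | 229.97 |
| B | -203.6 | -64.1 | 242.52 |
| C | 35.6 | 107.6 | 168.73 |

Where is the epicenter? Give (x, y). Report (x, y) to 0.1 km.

x ≈ 38.9 km, y ≈ -61.1 km

Circle about each station: (x + 16.9)² + (y − 162.0)² = 229.97²; (x + 203.6)² + (y + 64.1)² = 242.52²; (x − 35.6)² + (y − 107.6)² = 168.73².
Subtracting the A equation from the B and C equations removes the quadratic terms:
-373.4 x − 452.2 y = 13102.41
105.0 x − 108.8 y = 10731.90
Solving the 2×2 system: x ≈ 38.9, y ≈ -61.1 km.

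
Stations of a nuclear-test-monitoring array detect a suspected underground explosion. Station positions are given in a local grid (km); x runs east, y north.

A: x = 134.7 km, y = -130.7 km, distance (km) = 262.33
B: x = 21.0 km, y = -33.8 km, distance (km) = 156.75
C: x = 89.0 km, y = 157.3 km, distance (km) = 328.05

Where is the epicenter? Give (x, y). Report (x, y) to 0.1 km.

Circle about each station: (x − 134.7)² + (y + 130.7)² = 262.33²; (x − 21.0)² + (y + 33.8)² = 156.75²; (x − 89.0)² + (y − 157.3)² = 328.05².
Subtracting the A equation from the B and C equations removes the quadratic terms:
-227.4 x + 193.8 y = 10603.33
-91.4 x + 576.0 y = -41362.06
Solving the 2×2 system: x ≈ -124.7, y ≈ -91.6 km.

-124.7 km east, -91.6 km north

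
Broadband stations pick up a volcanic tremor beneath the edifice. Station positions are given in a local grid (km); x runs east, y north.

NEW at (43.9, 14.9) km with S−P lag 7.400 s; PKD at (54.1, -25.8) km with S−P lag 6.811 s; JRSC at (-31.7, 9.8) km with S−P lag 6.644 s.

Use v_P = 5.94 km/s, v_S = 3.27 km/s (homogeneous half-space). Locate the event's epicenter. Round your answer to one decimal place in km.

Distance from S−P lag: d = Δt · v_P v_S / (v_P − v_S) = Δt · (5.94·3.27)/(5.94−3.27) ≈ 7.2748·Δt.
So d_NEW = 53.83, d_PKD = 49.55, d_JRSC = 48.33 km.
Circle about each station: (x − 43.9)² + (y − 14.9)² = 53.83²; (x − 54.1)² + (y + 25.8)² = 49.55²; (x + 31.7)² + (y − 9.8)² = 48.33².
Subtracting the NEW equation from the PKD and JRSC equations removes the quadratic terms:
20.4 x − 81.4 y = 1885.70
-151.2 x − 10.2 y = -486.41
Solving the 2×2 system: x ≈ 4.7, y ≈ -22.0 km.

4.7 km east, -22.0 km north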